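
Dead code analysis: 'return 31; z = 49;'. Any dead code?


statement follows a return and is unreachable
Dead: 'z = 49'


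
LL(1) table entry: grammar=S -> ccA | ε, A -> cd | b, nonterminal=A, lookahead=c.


For [A, c]: 'c' ∈ FIRST(cd)
Entry: A -> cd


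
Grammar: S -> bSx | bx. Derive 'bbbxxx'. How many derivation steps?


Derivation: S => bSx => bbSxx => bbbxxx
Steps: 3


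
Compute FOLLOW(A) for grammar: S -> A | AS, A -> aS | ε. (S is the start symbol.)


$ ∈ FOLLOW(S). For each A -> αBβ: add FIRST(β)\{ε} to FOLLOW(B); if β nullable, add FOLLOW(A).
FOLLOW(A) = {$, a}


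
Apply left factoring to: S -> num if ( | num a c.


Common prefix: 'num'
Factored: S -> num S', S' -> if ( | a c


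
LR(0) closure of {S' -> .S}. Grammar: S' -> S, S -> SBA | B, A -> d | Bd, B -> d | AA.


Start: S' -> .S
For each item with dot before a nonterminal B, add B -> .γ for every B-production
Closure: [S' -> .S, S -> .SBA, S -> .B, B -> .d, B -> .AA, A -> .d, A -> .Bd]


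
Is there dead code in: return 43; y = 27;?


statement follows a return and is unreachable
Dead: 'y = 27'


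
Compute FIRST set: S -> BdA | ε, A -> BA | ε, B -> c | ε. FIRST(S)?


Per alternative of S: FIRST(BdA) = {c, d}; FIRST(ε) = {ε}
FIRST(S) = {c, d, ε}


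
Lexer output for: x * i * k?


Scan left to right, longest-match per lexeme
Tokens: ID(x), OP(*), ID(i), OP(*), ID(k)


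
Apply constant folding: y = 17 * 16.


17 * 16 = 272 at compile time
Optimized: y = 272


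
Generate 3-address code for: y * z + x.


Break into single-operator statements:
t1 = y * z
t2 = t1 + x


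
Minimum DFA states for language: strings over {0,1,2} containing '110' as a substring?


KMP-style automaton: 3 progress states + 1 absorbing accept = 4
Minimal DFA: 4 states


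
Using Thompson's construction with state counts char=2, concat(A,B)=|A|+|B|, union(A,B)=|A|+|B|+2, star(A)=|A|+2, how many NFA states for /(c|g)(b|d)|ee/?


Syntax tree has 6 char leaf(s), 3 union(s), 0 star(s)
chars contribute 6×2 = 12; each union adds +2; each star adds +2
Total: 12 + 6 + 0 = 18 states


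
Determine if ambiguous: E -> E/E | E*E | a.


'a/a*a' has two parse trees (no precedence encoded between / and *)
Ambiguous


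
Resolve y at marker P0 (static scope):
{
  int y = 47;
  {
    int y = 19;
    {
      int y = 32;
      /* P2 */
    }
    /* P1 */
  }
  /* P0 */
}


y declared in the same block as P0
y = 47


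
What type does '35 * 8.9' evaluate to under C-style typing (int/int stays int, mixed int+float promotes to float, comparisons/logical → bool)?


Operand types: int * float
Rule: mixed int/float promotes to float; int/int stays int
Result type: float


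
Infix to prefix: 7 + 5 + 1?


left-to-right (same/higher precedence on left): tree is (+ (+ 7 5) 1)
Prefix: + + 7 5 1


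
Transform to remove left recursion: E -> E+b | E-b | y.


Left-recursive alternatives: E+b, E-b; non-recursive: y
Introduce E': E -> yE', E' -> +bE' | -bE' | ε


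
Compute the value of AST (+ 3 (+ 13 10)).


Evaluate inner: (+ 13 10) = 23
Evaluate root: (+ 3 23) = 26
Result: 26


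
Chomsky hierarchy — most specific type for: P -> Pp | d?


Left-linear: every RHS is a terminal or one nonterminal followed by a terminal
Classification: Type 3 (Regular)


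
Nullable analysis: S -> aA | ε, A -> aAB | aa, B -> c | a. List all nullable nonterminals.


A nonterminal is nullable iff some alternative derives ε (directly, or every symbol in it is nullable)
Nullable: {S}


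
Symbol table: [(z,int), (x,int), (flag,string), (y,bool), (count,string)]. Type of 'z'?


Lookup 'z' → type int


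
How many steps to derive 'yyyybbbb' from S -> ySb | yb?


Derivation: S => ySb => yySbb => yyySbbb => yyyybbbb
Steps: 4


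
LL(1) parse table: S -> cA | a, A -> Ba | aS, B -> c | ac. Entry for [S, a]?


For [S, a]: 'a' ∈ FIRST(a)
Entry: S -> a


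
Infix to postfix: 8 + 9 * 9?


* has higher precedence, evaluate 9*9 first
Postfix: 8 9 9 * +


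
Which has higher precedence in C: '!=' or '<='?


'<=' is relational (level 7); '!=' is equality (level 6)
Higher level binds tighter
'<=' has higher precedence than '!='


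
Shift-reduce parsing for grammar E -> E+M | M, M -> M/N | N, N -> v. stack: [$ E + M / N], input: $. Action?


handle 'M/N' on top
Action: reduce (M -> M/N)


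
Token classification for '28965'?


Pattern: digits only
Type: INTEGER_LITERAL


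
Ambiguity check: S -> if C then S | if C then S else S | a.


dangling else: 'if C then if C then a else a' parses two ways
Ambiguous


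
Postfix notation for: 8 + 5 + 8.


Left to right (same or higher precedence on left)
Postfix: 8 5 + 8 +


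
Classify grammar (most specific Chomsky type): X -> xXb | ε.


Single nonterminal LHS, but x^n b^n is not regular
Classification: Type 2 (Context-Free)


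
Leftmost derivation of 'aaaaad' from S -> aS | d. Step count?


Derivation: S => aS => aaS => aaaS => aaaaS => aaaaaS => aaaaad
Steps: 6


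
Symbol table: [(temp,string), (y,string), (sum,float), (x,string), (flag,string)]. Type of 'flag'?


Lookup 'flag' → type string


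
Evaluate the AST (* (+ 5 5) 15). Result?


Evaluate inner: (+ 5 5) = 10
Evaluate root: (* 10 15) = 150
Result: 150


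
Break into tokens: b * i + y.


Scan left to right, longest-match per lexeme
Tokens: ID(b), OP(*), ID(i), OP(+), ID(y)


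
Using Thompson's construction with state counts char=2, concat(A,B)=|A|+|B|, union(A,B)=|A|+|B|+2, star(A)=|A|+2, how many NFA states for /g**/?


Syntax tree has 1 char leaf(s), 0 union(s), 2 star(s)
chars contribute 1×2 = 2; each union adds +2; each star adds +2
Total: 2 + 0 + 4 = 6 states


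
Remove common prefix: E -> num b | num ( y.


Common prefix: 'num'
Factored: E -> num E', E' -> b | ( y


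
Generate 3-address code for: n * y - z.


Break into single-operator statements:
t1 = n * y
t2 = t1 - z


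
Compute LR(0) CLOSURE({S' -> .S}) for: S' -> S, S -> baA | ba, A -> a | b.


Start: S' -> .S
For each item with dot before a nonterminal B, add B -> .γ for every B-production
Closure: [S' -> .S, S -> .baA, S -> .ba]


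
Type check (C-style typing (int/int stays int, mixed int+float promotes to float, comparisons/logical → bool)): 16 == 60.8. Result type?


Operand types: int == float
Rule: comparison yields bool
Result type: bool


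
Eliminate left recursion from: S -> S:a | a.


Left-recursive alternatives: S:a; non-recursive: a
Introduce S': S -> aS', S' -> :aS' | ε


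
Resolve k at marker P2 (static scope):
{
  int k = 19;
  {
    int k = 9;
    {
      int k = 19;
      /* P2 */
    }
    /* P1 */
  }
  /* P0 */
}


k declared in the same block as P2
k = 19


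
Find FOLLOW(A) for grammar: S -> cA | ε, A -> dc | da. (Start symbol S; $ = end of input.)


$ ∈ FOLLOW(S). For each A -> αBβ: add FIRST(β)\{ε} to FOLLOW(B); if β nullable, add FOLLOW(A).
FOLLOW(A) = {$}


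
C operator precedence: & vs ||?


'&' is bitwise AND (level 5); '||' is logical OR (level 1)
Higher level binds tighter
'&' has higher precedence than '||'


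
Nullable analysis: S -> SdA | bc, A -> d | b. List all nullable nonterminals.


A nonterminal is nullable iff some alternative derives ε (directly, or every symbol in it is nullable)
Nullable: {}


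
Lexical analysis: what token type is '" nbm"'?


Pattern: double-quoted sequence
Type: STRING_LITERAL


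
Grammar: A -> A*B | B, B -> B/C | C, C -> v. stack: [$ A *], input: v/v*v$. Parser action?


no handle ('A*' is not any RHS); shift 'v'
Action: shift


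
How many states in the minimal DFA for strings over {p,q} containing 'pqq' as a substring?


KMP-style automaton: 3 progress states + 1 absorbing accept = 4
Minimal DFA: 4 states


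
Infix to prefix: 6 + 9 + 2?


left-to-right (same/higher precedence on left): tree is (+ (+ 6 9) 2)
Prefix: + + 6 9 2


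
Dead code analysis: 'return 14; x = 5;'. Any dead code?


statement follows a return and is unreachable
Dead: 'x = 5'


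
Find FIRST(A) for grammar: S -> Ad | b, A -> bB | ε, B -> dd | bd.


Per alternative of A: FIRST(bB) = {b}; FIRST(ε) = {ε}
FIRST(A) = {b, ε}


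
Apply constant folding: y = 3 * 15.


3 * 15 = 45 at compile time
Optimized: y = 45


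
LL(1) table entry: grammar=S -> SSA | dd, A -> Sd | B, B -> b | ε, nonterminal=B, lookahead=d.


For [B, d]: ε is nullable and 'd' ∈ FOLLOW(B)
Entry: B -> ε


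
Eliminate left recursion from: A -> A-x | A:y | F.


Left-recursive alternatives: A-x, A:y; non-recursive: F
Introduce A': A -> FA', A' -> -xA' | :yA' | ε


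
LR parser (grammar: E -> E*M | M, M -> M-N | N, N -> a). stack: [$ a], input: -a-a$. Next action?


'a' on top is the handle for N -> a
Action: reduce (N -> a)


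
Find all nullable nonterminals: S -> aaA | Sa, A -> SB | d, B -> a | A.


A nonterminal is nullable iff some alternative derives ε (directly, or every symbol in it is nullable)
Nullable: {}


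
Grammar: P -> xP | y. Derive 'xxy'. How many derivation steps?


Derivation: P => xP => xxP => xxy
Steps: 3


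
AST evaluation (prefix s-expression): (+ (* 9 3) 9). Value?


Evaluate inner: (* 9 3) = 27
Evaluate root: (+ 27 9) = 36
Result: 36


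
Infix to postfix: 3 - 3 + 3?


Left to right (same or higher precedence on left)
Postfix: 3 3 - 3 +


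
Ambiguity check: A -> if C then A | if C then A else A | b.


dangling else: 'if C then if C then b else b' parses two ways
Ambiguous


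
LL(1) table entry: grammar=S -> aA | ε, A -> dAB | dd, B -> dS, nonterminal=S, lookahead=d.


For [S, d]: ε is nullable and 'd' ∈ FOLLOW(S)
Entry: S -> ε


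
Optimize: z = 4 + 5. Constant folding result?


4 + 5 = 9 at compile time
Optimized: z = 9


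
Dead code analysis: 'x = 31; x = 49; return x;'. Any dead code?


first assignment to x is overwritten before any read
Dead: 'x = 31'


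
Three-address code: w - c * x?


Break into single-operator statements:
t1 = c * x
t2 = w - t1


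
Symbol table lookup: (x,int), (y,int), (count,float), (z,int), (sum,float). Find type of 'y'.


Lookup 'y' → type int


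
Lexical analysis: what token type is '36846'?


Pattern: digits only
Type: INTEGER_LITERAL


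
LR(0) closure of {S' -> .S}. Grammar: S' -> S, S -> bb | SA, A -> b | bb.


Start: S' -> .S
For each item with dot before a nonterminal B, add B -> .γ for every B-production
Closure: [S' -> .S, S -> .bb, S -> .SA]


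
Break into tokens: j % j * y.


Scan left to right, longest-match per lexeme
Tokens: ID(j), OP(%), ID(j), OP(*), ID(y)


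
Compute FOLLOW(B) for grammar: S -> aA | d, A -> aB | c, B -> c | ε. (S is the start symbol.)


$ ∈ FOLLOW(S). For each A -> αBβ: add FIRST(β)\{ε} to FOLLOW(B); if β nullable, add FOLLOW(A).
FOLLOW(B) = {$}


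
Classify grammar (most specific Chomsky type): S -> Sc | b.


Left-linear: every RHS is a terminal or one nonterminal followed by a terminal
Classification: Type 3 (Regular)


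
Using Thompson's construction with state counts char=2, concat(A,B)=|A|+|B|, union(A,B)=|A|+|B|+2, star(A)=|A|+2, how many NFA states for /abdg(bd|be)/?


Syntax tree has 8 char leaf(s), 1 union(s), 0 star(s)
chars contribute 8×2 = 16; each union adds +2; each star adds +2
Total: 16 + 2 + 0 = 18 states


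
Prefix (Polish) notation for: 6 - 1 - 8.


left-to-right (same/higher precedence on left): tree is (- (- 6 1) 8)
Prefix: - - 6 1 8


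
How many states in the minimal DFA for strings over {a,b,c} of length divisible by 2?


Track length mod 2: states 0..1, accept at 0
Minimal DFA: 2 states


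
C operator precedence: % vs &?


'%' is multiplicative (level 10); '&' is bitwise AND (level 5)
Higher level binds tighter
'%' has higher precedence than '&'


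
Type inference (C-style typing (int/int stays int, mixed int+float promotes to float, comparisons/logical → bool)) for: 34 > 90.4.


Operand types: int > float
Rule: comparison yields bool
Result type: bool


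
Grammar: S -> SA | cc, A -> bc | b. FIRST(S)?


Per alternative of S: FIRST(SA) = {c}; FIRST(cc) = {c}
FIRST(S) = {c}


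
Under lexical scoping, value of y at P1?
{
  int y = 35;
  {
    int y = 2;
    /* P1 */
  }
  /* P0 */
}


y declared in the same block as P1
y = 2


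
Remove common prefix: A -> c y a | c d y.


Common prefix: 'c'
Factored: A -> c A', A' -> y a | d y


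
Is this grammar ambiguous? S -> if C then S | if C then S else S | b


dangling else: 'if C then if C then b else b' parses two ways
Ambiguous


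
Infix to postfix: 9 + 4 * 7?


* has higher precedence, evaluate 4*7 first
Postfix: 9 4 7 * +


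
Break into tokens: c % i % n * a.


Scan left to right, longest-match per lexeme
Tokens: ID(c), OP(%), ID(i), OP(%), ID(n), OP(*), ID(a)


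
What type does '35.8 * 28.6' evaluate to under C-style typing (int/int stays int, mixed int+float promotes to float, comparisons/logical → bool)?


Operand types: float * float
Rule: mixed int/float promotes to float; int/int stays int
Result type: float


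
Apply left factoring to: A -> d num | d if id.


Common prefix: 'd'
Factored: A -> d A', A' -> num | if id


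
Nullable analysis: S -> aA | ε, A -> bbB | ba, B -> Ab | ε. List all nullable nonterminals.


A nonterminal is nullable iff some alternative derives ε (directly, or every symbol in it is nullable)
Nullable: {B, S}


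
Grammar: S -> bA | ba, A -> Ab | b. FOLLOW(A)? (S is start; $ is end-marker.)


$ ∈ FOLLOW(S). For each A -> αBβ: add FIRST(β)\{ε} to FOLLOW(B); if β nullable, add FOLLOW(A).
FOLLOW(A) = {$, b}


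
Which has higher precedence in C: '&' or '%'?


'%' is multiplicative (level 10); '&' is bitwise AND (level 5)
Higher level binds tighter
'%' has higher precedence than '&'


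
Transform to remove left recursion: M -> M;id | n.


Left-recursive alternatives: M;id; non-recursive: n
Introduce M': M -> nM', M' -> ;idM' | ε


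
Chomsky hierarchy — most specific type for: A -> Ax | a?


Left-linear: every RHS is a terminal or one nonterminal followed by a terminal
Classification: Type 3 (Regular)


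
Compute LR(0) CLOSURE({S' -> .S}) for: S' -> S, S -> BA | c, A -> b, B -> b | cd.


Start: S' -> .S
For each item with dot before a nonterminal B, add B -> .γ for every B-production
Closure: [S' -> .S, S -> .BA, S -> .c, B -> .b, B -> .cd]


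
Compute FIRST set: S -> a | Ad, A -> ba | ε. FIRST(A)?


Per alternative of A: FIRST(ba) = {b}; FIRST(ε) = {ε}
FIRST(A) = {b, ε}


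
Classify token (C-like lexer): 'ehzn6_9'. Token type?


Pattern: letter/underscore followed by alphanumerics, not a keyword
Type: IDENTIFIER


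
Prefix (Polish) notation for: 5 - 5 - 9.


left-to-right (same/higher precedence on left): tree is (- (- 5 5) 9)
Prefix: - - 5 5 9


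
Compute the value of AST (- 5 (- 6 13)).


Evaluate inner: (- 6 13) = -7
Evaluate root: (- 5 -7) = 12
Result: 12


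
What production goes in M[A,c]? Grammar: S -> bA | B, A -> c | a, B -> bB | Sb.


For [A, c]: 'c' ∈ FIRST(c)
Entry: A -> c


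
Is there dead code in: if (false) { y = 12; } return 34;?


condition is constant false, so the whole block is unreachable
Dead: 'if (false) { y = 12; }'


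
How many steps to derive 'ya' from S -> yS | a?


Derivation: S => yS => ya
Steps: 2


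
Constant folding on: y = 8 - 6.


8 - 6 = 2 at compile time
Optimized: y = 2


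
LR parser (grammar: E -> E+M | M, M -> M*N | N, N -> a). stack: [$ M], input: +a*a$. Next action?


lookahead ∉ {*} so M won't extend; reduce E -> M
Action: reduce (E -> M)


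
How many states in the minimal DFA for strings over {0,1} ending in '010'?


Track the longest suffix of input matching a prefix of '010': 4 classes (prefixes of length 0..3)
Minimal DFA: 4 states


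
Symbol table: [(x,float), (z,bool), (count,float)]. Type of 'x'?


Lookup 'x' → type float


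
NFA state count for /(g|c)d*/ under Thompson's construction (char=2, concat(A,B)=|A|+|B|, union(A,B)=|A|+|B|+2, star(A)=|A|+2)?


Syntax tree has 3 char leaf(s), 1 union(s), 1 star(s)
chars contribute 3×2 = 6; each union adds +2; each star adds +2
Total: 6 + 2 + 2 = 10 states


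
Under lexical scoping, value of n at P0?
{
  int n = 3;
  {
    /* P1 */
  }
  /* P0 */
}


n declared in the same block as P0
n = 3


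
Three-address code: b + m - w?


Break into single-operator statements:
t1 = b + m
t2 = t1 - w


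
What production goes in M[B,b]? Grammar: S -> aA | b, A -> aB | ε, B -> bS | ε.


For [B, b]: 'b' ∈ FIRST(bS)
Entry: B -> bS


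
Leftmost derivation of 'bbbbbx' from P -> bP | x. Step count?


Derivation: P => bP => bbP => bbbP => bbbbP => bbbbbP => bbbbbx
Steps: 6


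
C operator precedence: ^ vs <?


'<' is relational (level 7); '^' is bitwise XOR (level 4)
Higher level binds tighter
'<' has higher precedence than '^'


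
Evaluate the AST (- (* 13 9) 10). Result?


Evaluate inner: (* 13 9) = 117
Evaluate root: (- 117 10) = 107
Result: 107


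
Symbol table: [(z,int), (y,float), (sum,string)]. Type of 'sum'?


Lookup 'sum' → type string


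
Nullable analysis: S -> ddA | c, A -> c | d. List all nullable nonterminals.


A nonterminal is nullable iff some alternative derives ε (directly, or every symbol in it is nullable)
Nullable: {}


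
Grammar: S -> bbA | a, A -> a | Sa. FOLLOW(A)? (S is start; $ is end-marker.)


$ ∈ FOLLOW(S). For each A -> αBβ: add FIRST(β)\{ε} to FOLLOW(B); if β nullable, add FOLLOW(A).
FOLLOW(A) = {$, a}


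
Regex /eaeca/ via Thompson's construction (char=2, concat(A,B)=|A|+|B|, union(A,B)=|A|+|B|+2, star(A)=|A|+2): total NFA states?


Syntax tree has 5 char leaf(s), 0 union(s), 0 star(s)
chars contribute 5×2 = 10; each union adds +2; each star adds +2
Total: 10 + 0 + 0 = 10 states


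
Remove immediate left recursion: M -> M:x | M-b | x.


Left-recursive alternatives: M:x, M-b; non-recursive: x
Introduce M': M -> xM', M' -> :xM' | -bM' | ε


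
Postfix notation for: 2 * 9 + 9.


Left to right (same or higher precedence on left)
Postfix: 2 9 * 9 +


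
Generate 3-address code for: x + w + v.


Break into single-operator statements:
t1 = x + w
t2 = t1 + v


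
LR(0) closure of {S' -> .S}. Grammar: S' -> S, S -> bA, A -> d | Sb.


Start: S' -> .S
For each item with dot before a nonterminal B, add B -> .γ for every B-production
Closure: [S' -> .S, S -> .bA]


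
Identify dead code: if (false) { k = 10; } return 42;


condition is constant false, so the whole block is unreachable
Dead: 'if (false) { k = 10; }'


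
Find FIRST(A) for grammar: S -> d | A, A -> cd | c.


Per alternative of A: FIRST(cd) = {c}; FIRST(c) = {c}
FIRST(A) = {c}


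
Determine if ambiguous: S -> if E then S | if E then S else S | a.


dangling else: 'if E then if E then a else a' parses two ways
Ambiguous


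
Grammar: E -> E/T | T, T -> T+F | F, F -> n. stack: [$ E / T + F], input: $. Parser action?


handle 'T+F' on top
Action: reduce (T -> T+F)


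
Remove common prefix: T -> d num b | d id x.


Common prefix: 'd'
Factored: T -> d T', T' -> num b | id x


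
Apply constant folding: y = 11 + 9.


11 + 9 = 20 at compile time
Optimized: y = 20


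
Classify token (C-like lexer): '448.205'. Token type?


Pattern: digits with a decimal point
Type: FLOAT_LITERAL


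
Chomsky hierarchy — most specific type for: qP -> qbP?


LHS has context (more than one symbol) and |LHS| ≤ |RHS|
Classification: Type 1 (Context-Sensitive)


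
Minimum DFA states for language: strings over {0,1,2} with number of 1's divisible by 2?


Track (count of 1) mod 2: states 0..1, accept at 0
Minimal DFA: 2 states


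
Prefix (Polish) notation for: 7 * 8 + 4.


left-to-right (same/higher precedence on left): tree is (+ (* 7 8) 4)
Prefix: + * 7 8 4


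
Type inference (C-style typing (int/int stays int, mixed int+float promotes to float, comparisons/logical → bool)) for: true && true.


Operand types: bool && bool
Rule: logical operators take bool operands and yield bool
Result type: bool


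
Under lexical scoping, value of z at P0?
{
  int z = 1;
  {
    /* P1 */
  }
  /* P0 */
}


z declared in the same block as P0
z = 1


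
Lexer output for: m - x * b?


Scan left to right, longest-match per lexeme
Tokens: ID(m), OP(-), ID(x), OP(*), ID(b)


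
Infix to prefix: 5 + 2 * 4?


'*' binds tighter: tree is (+ 5 (* 2 4))
Prefix: + 5 * 2 4


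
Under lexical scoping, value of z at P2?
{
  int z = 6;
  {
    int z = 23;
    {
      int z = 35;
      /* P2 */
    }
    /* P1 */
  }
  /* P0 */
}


z declared in the same block as P2
z = 35


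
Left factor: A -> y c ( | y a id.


Common prefix: 'y'
Factored: A -> y A', A' -> c ( | a id


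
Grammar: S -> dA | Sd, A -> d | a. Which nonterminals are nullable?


A nonterminal is nullable iff some alternative derives ε (directly, or every symbol in it is nullable)
Nullable: {}


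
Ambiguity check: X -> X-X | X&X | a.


'a-a&a' has two parse trees (no precedence encoded between - and &)
Ambiguous


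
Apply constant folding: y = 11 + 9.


11 + 9 = 20 at compile time
Optimized: y = 20


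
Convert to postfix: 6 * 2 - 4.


Left to right (same or higher precedence on left)
Postfix: 6 2 * 4 -


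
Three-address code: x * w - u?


Break into single-operator statements:
t1 = x * w
t2 = t1 - u


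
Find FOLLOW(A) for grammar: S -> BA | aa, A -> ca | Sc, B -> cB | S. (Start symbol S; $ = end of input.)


$ ∈ FOLLOW(S). For each A -> αBβ: add FIRST(β)\{ε} to FOLLOW(B); if β nullable, add FOLLOW(A).
FOLLOW(A) = {$, a, c}


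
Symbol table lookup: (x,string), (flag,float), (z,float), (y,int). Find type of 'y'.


Lookup 'y' → type int


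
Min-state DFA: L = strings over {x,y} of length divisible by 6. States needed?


Track length mod 6: states 0..5, accept at 0
Minimal DFA: 6 states


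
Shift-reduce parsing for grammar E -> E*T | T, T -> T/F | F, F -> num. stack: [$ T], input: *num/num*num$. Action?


lookahead ∉ {/} so T won't extend; reduce E -> T
Action: reduce (E -> T)


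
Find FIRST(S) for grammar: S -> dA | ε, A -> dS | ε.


Per alternative of S: FIRST(dA) = {d}; FIRST(ε) = {ε}
FIRST(S) = {d, ε}


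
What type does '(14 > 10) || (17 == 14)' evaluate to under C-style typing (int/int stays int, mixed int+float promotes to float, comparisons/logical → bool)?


Operand types: bool || bool
Rule: logical operators take bool operands and yield bool
Result type: bool


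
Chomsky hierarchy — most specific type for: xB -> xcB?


LHS has context (more than one symbol) and |LHS| ≤ |RHS|
Classification: Type 1 (Context-Sensitive)


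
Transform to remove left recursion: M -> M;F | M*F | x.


Left-recursive alternatives: M;F, M*F; non-recursive: x
Introduce M': M -> xM', M' -> ;FM' | *FM' | ε


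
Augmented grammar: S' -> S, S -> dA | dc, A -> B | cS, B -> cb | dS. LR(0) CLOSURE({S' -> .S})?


Start: S' -> .S
For each item with dot before a nonterminal B, add B -> .γ for every B-production
Closure: [S' -> .S, S -> .dA, S -> .dc]


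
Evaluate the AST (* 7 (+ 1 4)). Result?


Evaluate inner: (+ 1 4) = 5
Evaluate root: (* 7 5) = 35
Result: 35


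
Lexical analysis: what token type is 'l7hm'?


Pattern: letter/underscore followed by alphanumerics, not a keyword
Type: IDENTIFIER


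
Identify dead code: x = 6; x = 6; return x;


first assignment to x is overwritten before any read
Dead: 'x = 6'


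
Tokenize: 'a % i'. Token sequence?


Scan left to right, longest-match per lexeme
Tokens: ID(a), OP(%), ID(i)


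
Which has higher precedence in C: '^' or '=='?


'==' is equality (level 6); '^' is bitwise XOR (level 4)
Higher level binds tighter
'==' has higher precedence than '^'


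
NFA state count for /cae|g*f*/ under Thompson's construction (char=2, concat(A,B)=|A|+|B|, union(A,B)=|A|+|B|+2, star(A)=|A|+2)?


Syntax tree has 5 char leaf(s), 1 union(s), 2 star(s)
chars contribute 5×2 = 10; each union adds +2; each star adds +2
Total: 10 + 2 + 4 = 16 states


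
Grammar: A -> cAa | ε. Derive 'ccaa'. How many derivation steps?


Derivation: A => cAa => ccAaa => ccaa
Steps: 3


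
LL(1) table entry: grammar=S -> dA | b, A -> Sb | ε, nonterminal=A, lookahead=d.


For [A, d]: 'd' ∈ FIRST(Sb)
Entry: A -> Sb


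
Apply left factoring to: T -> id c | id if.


Common prefix: 'id'
Factored: T -> id T', T' -> c | if


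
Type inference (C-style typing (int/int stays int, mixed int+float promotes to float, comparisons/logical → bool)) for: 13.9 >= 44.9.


Operand types: float >= float
Rule: comparison yields bool
Result type: bool


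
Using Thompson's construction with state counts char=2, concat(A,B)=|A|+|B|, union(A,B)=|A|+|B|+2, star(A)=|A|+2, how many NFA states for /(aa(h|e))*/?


Syntax tree has 4 char leaf(s), 1 union(s), 1 star(s)
chars contribute 4×2 = 8; each union adds +2; each star adds +2
Total: 8 + 2 + 2 = 12 states


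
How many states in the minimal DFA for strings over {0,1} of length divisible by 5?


Track length mod 5: states 0..4, accept at 0
Minimal DFA: 5 states


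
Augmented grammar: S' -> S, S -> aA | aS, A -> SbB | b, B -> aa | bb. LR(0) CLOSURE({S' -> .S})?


Start: S' -> .S
For each item with dot before a nonterminal B, add B -> .γ for every B-production
Closure: [S' -> .S, S -> .aA, S -> .aS]


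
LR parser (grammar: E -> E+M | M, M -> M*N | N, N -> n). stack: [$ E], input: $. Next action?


start symbol E on stack, input exhausted
Action: accept


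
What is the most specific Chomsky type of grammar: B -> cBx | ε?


Single nonterminal LHS, but c^n x^n is not regular
Classification: Type 2 (Context-Free)


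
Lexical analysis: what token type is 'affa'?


Pattern: letter/underscore followed by alphanumerics, not a keyword
Type: IDENTIFIER


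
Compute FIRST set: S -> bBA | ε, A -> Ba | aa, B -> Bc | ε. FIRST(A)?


Per alternative of A: FIRST(Ba) = {a, c}; FIRST(aa) = {a}
FIRST(A) = {a, c}


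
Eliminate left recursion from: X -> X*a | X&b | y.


Left-recursive alternatives: X*a, X&b; non-recursive: y
Introduce X': X -> yX', X' -> *aX' | &bX' | ε


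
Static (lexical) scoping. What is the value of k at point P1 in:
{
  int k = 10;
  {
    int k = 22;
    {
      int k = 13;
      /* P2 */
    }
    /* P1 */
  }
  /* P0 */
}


k declared in the same block as P1
k = 22


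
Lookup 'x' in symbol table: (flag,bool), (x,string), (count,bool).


Lookup 'x' → type string


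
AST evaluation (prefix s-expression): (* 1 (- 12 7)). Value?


Evaluate inner: (- 12 7) = 5
Evaluate root: (* 1 5) = 5
Result: 5


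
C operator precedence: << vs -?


'-' is additive (level 9); '<<' is shift (level 8)
Higher level binds tighter
'-' has higher precedence than '<<'


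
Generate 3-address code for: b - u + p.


Break into single-operator statements:
t1 = b - u
t2 = t1 + p


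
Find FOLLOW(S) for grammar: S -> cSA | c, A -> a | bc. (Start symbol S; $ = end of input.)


$ ∈ FOLLOW(S). For each A -> αBβ: add FIRST(β)\{ε} to FOLLOW(B); if β nullable, add FOLLOW(A).
FOLLOW(S) = {$, a, b}


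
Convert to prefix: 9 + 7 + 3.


left-to-right (same/higher precedence on left): tree is (+ (+ 9 7) 3)
Prefix: + + 9 7 3


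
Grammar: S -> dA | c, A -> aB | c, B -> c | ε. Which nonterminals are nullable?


A nonterminal is nullable iff some alternative derives ε (directly, or every symbol in it is nullable)
Nullable: {B}


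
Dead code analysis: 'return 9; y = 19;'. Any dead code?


statement follows a return and is unreachable
Dead: 'y = 19'


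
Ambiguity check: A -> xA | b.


right-linear, alternatives start with distinct terminals 'x' vs 'b': unique leftmost derivation
Unambiguous


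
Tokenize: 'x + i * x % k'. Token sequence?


Scan left to right, longest-match per lexeme
Tokens: ID(x), OP(+), ID(i), OP(*), ID(x), OP(%), ID(k)


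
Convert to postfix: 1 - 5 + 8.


Left to right (same or higher precedence on left)
Postfix: 1 5 - 8 +


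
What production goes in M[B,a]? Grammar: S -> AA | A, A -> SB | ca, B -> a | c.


For [B, a]: 'a' ∈ FIRST(a)
Entry: B -> a


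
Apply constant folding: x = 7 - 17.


7 - 17 = -10 at compile time
Optimized: x = -10


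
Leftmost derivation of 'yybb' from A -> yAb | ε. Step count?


Derivation: A => yAb => yyAbb => yybb
Steps: 3


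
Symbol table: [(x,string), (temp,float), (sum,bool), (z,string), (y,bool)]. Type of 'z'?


Lookup 'z' → type string


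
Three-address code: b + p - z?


Break into single-operator statements:
t1 = b + p
t2 = t1 - z


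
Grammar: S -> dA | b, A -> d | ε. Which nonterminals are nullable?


A nonterminal is nullable iff some alternative derives ε (directly, or every symbol in it is nullable)
Nullable: {A}


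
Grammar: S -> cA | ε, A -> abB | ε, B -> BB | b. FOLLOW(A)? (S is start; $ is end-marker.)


$ ∈ FOLLOW(S). For each A -> αBβ: add FIRST(β)\{ε} to FOLLOW(B); if β nullable, add FOLLOW(A).
FOLLOW(A) = {$}


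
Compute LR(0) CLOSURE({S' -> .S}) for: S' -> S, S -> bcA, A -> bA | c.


Start: S' -> .S
For each item with dot before a nonterminal B, add B -> .γ for every B-production
Closure: [S' -> .S, S -> .bcA]


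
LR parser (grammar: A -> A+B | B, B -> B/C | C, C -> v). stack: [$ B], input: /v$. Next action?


shift '/' to continue B -> B/C
Action: shift


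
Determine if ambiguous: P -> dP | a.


right-linear, alternatives start with distinct terminals 'd' vs 'a': unique leftmost derivation
Unambiguous


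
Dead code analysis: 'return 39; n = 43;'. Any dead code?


statement follows a return and is unreachable
Dead: 'n = 43'


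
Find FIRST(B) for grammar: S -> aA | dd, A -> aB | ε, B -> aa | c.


Per alternative of B: FIRST(aa) = {a}; FIRST(c) = {c}
FIRST(B) = {a, c}


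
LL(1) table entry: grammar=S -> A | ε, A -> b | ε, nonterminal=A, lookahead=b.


For [A, b]: 'b' ∈ FIRST(b)
Entry: A -> b


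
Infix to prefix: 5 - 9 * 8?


'*' binds tighter: tree is (- 5 (* 9 8))
Prefix: - 5 * 9 8


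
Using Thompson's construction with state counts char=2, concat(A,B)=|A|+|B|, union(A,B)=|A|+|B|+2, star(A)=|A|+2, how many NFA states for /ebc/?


Syntax tree has 3 char leaf(s), 0 union(s), 0 star(s)
chars contribute 3×2 = 6; each union adds +2; each star adds +2
Total: 6 + 0 + 0 = 6 states


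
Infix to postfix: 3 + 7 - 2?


Left to right (same or higher precedence on left)
Postfix: 3 7 + 2 -


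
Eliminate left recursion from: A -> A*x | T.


Left-recursive alternatives: A*x; non-recursive: T
Introduce A': A -> TA', A' -> *xA' | ε


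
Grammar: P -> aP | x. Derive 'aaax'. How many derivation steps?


Derivation: P => aP => aaP => aaaP => aaax
Steps: 4


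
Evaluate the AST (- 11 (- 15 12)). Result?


Evaluate inner: (- 15 12) = 3
Evaluate root: (- 11 3) = 8
Result: 8


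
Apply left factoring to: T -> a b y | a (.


Common prefix: 'a'
Factored: T -> a T', T' -> b y | (


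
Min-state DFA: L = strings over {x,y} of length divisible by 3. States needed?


Track length mod 3: states 0..2, accept at 0
Minimal DFA: 3 states


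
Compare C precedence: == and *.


'*' is multiplicative (level 10); '==' is equality (level 6)
Higher level binds tighter
'*' has higher precedence than '=='


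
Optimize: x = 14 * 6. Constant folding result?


14 * 6 = 84 at compile time
Optimized: x = 84


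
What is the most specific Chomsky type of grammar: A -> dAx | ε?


Single nonterminal LHS, but d^n x^n is not regular
Classification: Type 2 (Context-Free)


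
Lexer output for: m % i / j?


Scan left to right, longest-match per lexeme
Tokens: ID(m), OP(%), ID(i), OP(/), ID(j)


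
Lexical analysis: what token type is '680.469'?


Pattern: digits with a decimal point
Type: FLOAT_LITERAL


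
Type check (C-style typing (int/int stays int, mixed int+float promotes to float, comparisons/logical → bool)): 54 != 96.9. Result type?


Operand types: int != float
Rule: comparison yields bool
Result type: bool


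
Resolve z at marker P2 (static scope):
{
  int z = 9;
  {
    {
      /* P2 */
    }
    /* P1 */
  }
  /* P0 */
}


P2's block does not declare z; resolves to the enclosing declaration at depth 0
z = 9


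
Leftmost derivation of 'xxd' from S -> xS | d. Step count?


Derivation: S => xS => xxS => xxd
Steps: 3


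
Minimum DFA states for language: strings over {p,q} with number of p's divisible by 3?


Track (count of p) mod 3: states 0..2, accept at 0
Minimal DFA: 3 states


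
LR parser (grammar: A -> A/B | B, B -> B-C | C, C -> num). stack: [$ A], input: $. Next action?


start symbol A on stack, input exhausted
Action: accept


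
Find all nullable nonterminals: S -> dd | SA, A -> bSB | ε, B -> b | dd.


A nonterminal is nullable iff some alternative derives ε (directly, or every symbol in it is nullable)
Nullable: {A}


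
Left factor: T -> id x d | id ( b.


Common prefix: 'id'
Factored: T -> id T', T' -> x d | ( b


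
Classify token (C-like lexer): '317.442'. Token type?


Pattern: digits with a decimal point
Type: FLOAT_LITERAL


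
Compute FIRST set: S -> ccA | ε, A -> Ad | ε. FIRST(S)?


Per alternative of S: FIRST(ccA) = {c}; FIRST(ε) = {ε}
FIRST(S) = {c, ε}


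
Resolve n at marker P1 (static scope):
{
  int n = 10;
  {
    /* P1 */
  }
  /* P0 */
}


P1's block does not declare n; resolves to the enclosing declaration at depth 0
n = 10


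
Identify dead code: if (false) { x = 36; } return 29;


condition is constant false, so the whole block is unreachable
Dead: 'if (false) { x = 36; }'


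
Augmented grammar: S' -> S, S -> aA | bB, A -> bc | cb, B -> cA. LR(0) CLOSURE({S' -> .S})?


Start: S' -> .S
For each item with dot before a nonterminal B, add B -> .γ for every B-production
Closure: [S' -> .S, S -> .aA, S -> .bB]


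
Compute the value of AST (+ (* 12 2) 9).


Evaluate inner: (* 12 2) = 24
Evaluate root: (+ 24 9) = 33
Result: 33


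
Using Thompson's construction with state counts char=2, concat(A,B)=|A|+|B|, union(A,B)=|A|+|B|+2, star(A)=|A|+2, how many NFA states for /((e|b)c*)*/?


Syntax tree has 3 char leaf(s), 1 union(s), 2 star(s)
chars contribute 3×2 = 6; each union adds +2; each star adds +2
Total: 6 + 2 + 4 = 12 states


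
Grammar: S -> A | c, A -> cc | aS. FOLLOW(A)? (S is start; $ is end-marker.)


$ ∈ FOLLOW(S). For each A -> αBβ: add FIRST(β)\{ε} to FOLLOW(B); if β nullable, add FOLLOW(A).
FOLLOW(A) = {$}


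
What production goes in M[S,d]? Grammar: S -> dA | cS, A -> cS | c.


For [S, d]: 'd' ∈ FIRST(dA)
Entry: S -> dA


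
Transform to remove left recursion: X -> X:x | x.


Left-recursive alternatives: X:x; non-recursive: x
Introduce X': X -> xX', X' -> :xX' | ε


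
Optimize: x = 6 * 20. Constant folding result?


6 * 20 = 120 at compile time
Optimized: x = 120


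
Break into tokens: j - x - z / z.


Scan left to right, longest-match per lexeme
Tokens: ID(j), OP(-), ID(x), OP(-), ID(z), OP(/), ID(z)


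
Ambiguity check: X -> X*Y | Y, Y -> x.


precedence layered via separate nonterminal Y: deterministic
Unambiguous


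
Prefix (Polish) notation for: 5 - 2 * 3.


'*' binds tighter: tree is (- 5 (* 2 3))
Prefix: - 5 * 2 3


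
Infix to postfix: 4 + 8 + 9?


Left to right (same or higher precedence on left)
Postfix: 4 8 + 9 +


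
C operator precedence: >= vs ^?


'>=' is relational (level 7); '^' is bitwise XOR (level 4)
Higher level binds tighter
'>=' has higher precedence than '^'


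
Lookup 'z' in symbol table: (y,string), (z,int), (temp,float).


Lookup 'z' → type int


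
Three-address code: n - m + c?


Break into single-operator statements:
t1 = n - m
t2 = t1 + c


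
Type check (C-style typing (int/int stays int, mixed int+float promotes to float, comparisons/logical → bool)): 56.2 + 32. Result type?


Operand types: float + int
Rule: mixed int/float promotes to float; int/int stays int
Result type: float


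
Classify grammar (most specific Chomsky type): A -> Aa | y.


Left-linear: every RHS is a terminal or one nonterminal followed by a terminal
Classification: Type 3 (Regular)


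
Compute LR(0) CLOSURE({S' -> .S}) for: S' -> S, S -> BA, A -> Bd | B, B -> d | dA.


Start: S' -> .S
For each item with dot before a nonterminal B, add B -> .γ for every B-production
Closure: [S' -> .S, S -> .BA, B -> .d, B -> .dA]


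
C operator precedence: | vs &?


'&' is bitwise AND (level 5); '|' is bitwise OR (level 3)
Higher level binds tighter
'&' has higher precedence than '|'


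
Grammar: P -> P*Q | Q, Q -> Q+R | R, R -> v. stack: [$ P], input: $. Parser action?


start symbol P on stack, input exhausted
Action: accept


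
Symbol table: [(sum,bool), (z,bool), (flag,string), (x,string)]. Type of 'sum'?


Lookup 'sum' → type bool


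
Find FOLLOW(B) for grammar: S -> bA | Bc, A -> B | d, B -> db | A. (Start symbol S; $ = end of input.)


$ ∈ FOLLOW(S). For each A -> αBβ: add FIRST(β)\{ε} to FOLLOW(B); if β nullable, add FOLLOW(A).
FOLLOW(B) = {$, c}


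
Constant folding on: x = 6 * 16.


6 * 16 = 96 at compile time
Optimized: x = 96


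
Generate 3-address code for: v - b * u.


Break into single-operator statements:
t1 = b * u
t2 = v - t1


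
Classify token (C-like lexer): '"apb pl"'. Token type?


Pattern: double-quoted sequence
Type: STRING_LITERAL


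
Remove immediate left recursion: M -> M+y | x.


Left-recursive alternatives: M+y; non-recursive: x
Introduce M': M -> xM', M' -> +yM' | ε


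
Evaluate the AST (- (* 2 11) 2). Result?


Evaluate inner: (* 2 11) = 22
Evaluate root: (- 22 2) = 20
Result: 20


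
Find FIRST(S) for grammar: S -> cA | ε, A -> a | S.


Per alternative of S: FIRST(cA) = {c}; FIRST(ε) = {ε}
FIRST(S) = {c, ε}


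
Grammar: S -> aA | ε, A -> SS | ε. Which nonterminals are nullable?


A nonterminal is nullable iff some alternative derives ε (directly, or every symbol in it is nullable)
Nullable: {A, S}


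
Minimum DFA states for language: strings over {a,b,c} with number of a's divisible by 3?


Track (count of a) mod 3: states 0..2, accept at 0
Minimal DFA: 3 states


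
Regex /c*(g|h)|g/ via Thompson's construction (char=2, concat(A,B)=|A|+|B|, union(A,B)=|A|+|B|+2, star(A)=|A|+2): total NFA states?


Syntax tree has 4 char leaf(s), 2 union(s), 1 star(s)
chars contribute 4×2 = 8; each union adds +2; each star adds +2
Total: 8 + 4 + 2 = 14 states


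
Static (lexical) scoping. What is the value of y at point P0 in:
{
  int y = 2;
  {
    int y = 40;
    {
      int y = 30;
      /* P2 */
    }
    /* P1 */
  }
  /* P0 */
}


y declared in the same block as P0
y = 2


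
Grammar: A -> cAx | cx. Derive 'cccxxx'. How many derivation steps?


Derivation: A => cAx => ccAxx => cccxxx
Steps: 3
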